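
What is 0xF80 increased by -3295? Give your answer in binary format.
Convert 0xF80 (hexadecimal) → 15×256 + 8×16 = 3968 (decimal)
Compute 3968 + -3295 = 673
Convert 673 (decimal) → 673 = 512 + 128 + 32 + 1 → 0b1010100001 (binary)
0b1010100001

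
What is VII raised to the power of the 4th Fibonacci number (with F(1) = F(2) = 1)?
Convert VII (Roman numeral) → 5 + 1 + 1 = 7 (decimal)
Convert the 4th Fibonacci number (with F(1) = F(2) = 1) (Fibonacci index) → 1, 1, 2, 3 → 3 (decimal)
Compute 7 ^ 3 = 343
343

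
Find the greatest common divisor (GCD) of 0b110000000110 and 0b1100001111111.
Convert 0b110000000110 (binary) → 2048 + 1024 + 4 + 2 = 3078 (decimal)
Convert 0b1100001111111 (binary) → 4096 + 2048 + 64 + 32 + 16 + 8 + 4 + 2 + 1 = 6271 (decimal)
Compute gcd(3078, 6271) = 1
1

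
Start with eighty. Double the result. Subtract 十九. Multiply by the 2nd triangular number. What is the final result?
Convert eighty (English words) → 80 (decimal)
Start: 80
80 × 2 = 160
Convert 十九 (Chinese numeral) → 1×10 + 9 = 19 (decimal)
160 - 19 = 141
Convert the 2nd triangular number (triangular index) → 2×3/2 = 3 (decimal)
141 × 3 = 423
423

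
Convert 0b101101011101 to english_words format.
Convert 0b101101011101 (binary) → 2048 + 512 + 256 + 64 + 16 + 8 + 4 + 1 = 2909 (decimal)
Convert 2909 (decimal) → 2909 = 2×1000 + 9×100 + 9 → two thousand nine hundred nine (English words)
two thousand nine hundred nine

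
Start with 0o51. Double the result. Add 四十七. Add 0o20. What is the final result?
Convert 0o51 (octal) → 5×8 + 1 = 41 (decimal)
Start: 41
41 × 2 = 82
Convert 四十七 (Chinese numeral) → 4×10 + 7 = 47 (decimal)
82 + 47 = 129
Convert 0o20 (octal) → 2×8 = 16 (decimal)
129 + 16 = 145
145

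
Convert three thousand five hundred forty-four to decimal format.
Convert three thousand five hundred forty-four (English words) → 3×1000 + 5×100 + 44 = 3544 (decimal)
3544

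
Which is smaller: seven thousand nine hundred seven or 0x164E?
Convert seven thousand nine hundred seven (English words) → 7×1000 + 9×100 + 7 = 7907 (decimal)
Convert 0x164E (hexadecimal) → 1×4096 + 6×256 + 4×16 + 14 = 5710 (decimal)
Compare 7907 vs 5710: smaller = 5710
5710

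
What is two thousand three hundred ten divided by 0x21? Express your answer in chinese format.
Convert two thousand three hundred ten (English words) → 2×1000 + 3×100 + 10 = 2310 (decimal)
Convert 0x21 (hexadecimal) → 2×16 + 1 = 33 (decimal)
Compute 2310 ÷ 33 = 70
Convert 70 (decimal) → 70 = 7×10 → 七十 (Chinese numeral)
七十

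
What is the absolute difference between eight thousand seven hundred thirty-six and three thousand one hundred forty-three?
Convert eight thousand seven hundred thirty-six (English words) → 8×1000 + 7×100 + 36 = 8736 (decimal)
Convert three thousand one hundred forty-three (English words) → 3×1000 + 1×100 + 43 = 3143 (decimal)
Compute |8736 - 3143| = 5593
5593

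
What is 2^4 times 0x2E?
Convert 2^4 (power) → 16 (decimal)
Convert 0x2E (hexadecimal) → 2×16 + 14 = 46 (decimal)
Compute 16 × 46 = 736
736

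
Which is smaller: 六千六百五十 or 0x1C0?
Convert 六千六百五十 (Chinese numeral) → 6×1000 + 6×100 + 5×10 = 6650 (decimal)
Convert 0x1C0 (hexadecimal) → 1×256 + 12×16 = 448 (decimal)
Compare 6650 vs 448: smaller = 448
448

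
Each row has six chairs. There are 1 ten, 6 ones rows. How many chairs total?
Convert six (English words) → 6 (decimal)
Convert 1 ten, 6 ones (place-value notation) → 1×10 + 6 = 16 (decimal)
Compute 6 × 16 = 96
96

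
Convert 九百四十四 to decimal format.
Convert 九百四十四 (Chinese numeral) → 9×100 + 4×10 + 4 = 944 (decimal)
944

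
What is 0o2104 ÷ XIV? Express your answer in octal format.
Convert 0o2104 (octal) → 2×512 + 1×64 + 4 = 1092 (decimal)
Convert XIV (Roman numeral) → 10 + 4 = 14 (decimal)
Compute 1092 ÷ 14 = 78
Convert 78 (decimal) → 78 = 1×64 + 1×8 + 6 → 0o116 (octal)
0o116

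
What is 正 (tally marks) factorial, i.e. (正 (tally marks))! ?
Convert 正 (tally marks) → 5 (decimal)
Compute 5! = 120
120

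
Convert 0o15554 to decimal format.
Convert 0o15554 (octal) → 1×4096 + 5×512 + 5×64 + 5×8 + 4 = 7020 (decimal)
7020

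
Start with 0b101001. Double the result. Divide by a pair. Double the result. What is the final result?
Convert 0b101001 (binary) → 32 + 8 + 1 = 41 (decimal)
Start: 41
41 × 2 = 82
Convert a pair (colloquial) → 2 (decimal)
82 ÷ 2 = 41
41 × 2 = 82
82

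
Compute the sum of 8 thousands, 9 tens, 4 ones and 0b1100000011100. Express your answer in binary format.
Convert 8 thousands, 9 tens, 4 ones (place-value notation) → 8×1000 + 9×10 + 4 = 8094 (decimal)
Convert 0b1100000011100 (binary) → 4096 + 2048 + 16 + 8 + 4 = 6172 (decimal)
Compute 8094 + 6172 = 14266
Convert 14266 (decimal) → 14266 = 8192 + 4096 + 1024 + 512 + 256 + 128 + 32 + 16 + 8 + 2 → 0b11011110111010 (binary)
0b11011110111010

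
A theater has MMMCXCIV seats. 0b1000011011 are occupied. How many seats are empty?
Convert MMMCXCIV (Roman numeral) → 1000 + 1000 + 1000 + 100 + 90 + 4 = 3194 (decimal)
Convert 0b1000011011 (binary) → 512 + 16 + 8 + 2 + 1 = 539 (decimal)
Compute 3194 - 539 = 2655
2655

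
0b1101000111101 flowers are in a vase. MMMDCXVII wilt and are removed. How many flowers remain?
Convert 0b1101000111101 (binary) → 4096 + 2048 + 512 + 32 + 16 + 8 + 4 + 1 = 6717 (decimal)
Convert MMMDCXVII (Roman numeral) → 1000 + 1000 + 1000 + 500 + 100 + 10 + 5 + 1 + 1 = 3617 (decimal)
Compute 6717 - 3617 = 3100
3100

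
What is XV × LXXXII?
Convert XV (Roman numeral) → 10 + 5 = 15 (decimal)
Convert LXXXII (Roman numeral) → 50 + 10 + 10 + 10 + 1 + 1 = 82 (decimal)
Compute 15 × 82 = 1230
1230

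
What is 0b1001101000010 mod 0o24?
Convert 0b1001101000010 (binary) → 4096 + 512 + 256 + 64 + 2 = 4930 (decimal)
Convert 0o24 (octal) → 2×8 + 4 = 20 (decimal)
Compute 4930 mod 20 = 10
10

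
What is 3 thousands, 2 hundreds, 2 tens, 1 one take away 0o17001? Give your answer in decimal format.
Convert 3 thousands, 2 hundreds, 2 tens, 1 one (place-value notation) → 3×1000 + 2×100 + 2×10 + 1 = 3221 (decimal)
Convert 0o17001 (octal) → 1×4096 + 7×512 + 1 = 7681 (decimal)
Compute 3221 - 7681 = -4460
-4460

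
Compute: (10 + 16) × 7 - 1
Parentheses first: 10 + 16 = 26
Multiply: 26 × 7 = 182
Subtract: 182 - 1 = 181
181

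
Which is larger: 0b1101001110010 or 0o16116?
Convert 0b1101001110010 (binary) → 4096 + 2048 + 512 + 64 + 32 + 16 + 2 = 6770 (decimal)
Convert 0o16116 (octal) → 1×4096 + 6×512 + 1×64 + 1×8 + 6 = 7246 (decimal)
Compare 6770 vs 7246: larger = 7246
7246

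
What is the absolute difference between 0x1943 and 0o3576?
Convert 0x1943 (hexadecimal) → 1×4096 + 9×256 + 4×16 + 3 = 6467 (decimal)
Convert 0o3576 (octal) → 3×512 + 5×64 + 7×8 + 6 = 1918 (decimal)
Compute |6467 - 1918| = 4549
4549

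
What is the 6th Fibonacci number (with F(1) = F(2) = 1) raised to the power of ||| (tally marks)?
Convert the 6th Fibonacci number (with F(1) = F(2) = 1) (Fibonacci index) → 1, 1, 2, 3, 5, 8 → 8 (decimal)
Convert ||| (tally marks) → 3 (decimal)
Compute 8 ^ 3 = 512
512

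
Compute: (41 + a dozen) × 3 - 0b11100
Convert a dozen (colloquial) → 12 (decimal)
Convert 0b11100 (binary) → 16 + 8 + 4 = 28 (decimal)
Expression in decimal: (41 + 12) × 3 - 28
Parentheses first: 41 + 12 = 53
Multiply: 53 × 3 = 159
Subtract: 159 - 28 = 131
131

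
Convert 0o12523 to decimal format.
Convert 0o12523 (octal) → 1×4096 + 2×512 + 5×64 + 2×8 + 3 = 5459 (decimal)
5459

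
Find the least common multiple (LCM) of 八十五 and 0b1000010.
Convert 八十五 (Chinese numeral) → 8×10 + 5 = 85 (decimal)
Convert 0b1000010 (binary) → 64 + 2 = 66 (decimal)
Compute lcm(85, 66) = 5610
5610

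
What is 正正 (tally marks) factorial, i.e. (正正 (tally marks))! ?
Convert 正正 (tally marks) → 5 + 5 = 10 (decimal)
Compute 10! = 3628800
3628800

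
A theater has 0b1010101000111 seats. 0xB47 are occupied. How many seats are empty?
Convert 0b1010101000111 (binary) → 4096 + 1024 + 256 + 64 + 4 + 2 + 1 = 5447 (decimal)
Convert 0xB47 (hexadecimal) → 11×256 + 4×16 + 7 = 2887 (decimal)
Compute 5447 - 2887 = 2560
2560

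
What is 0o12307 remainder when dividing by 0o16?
Convert 0o12307 (octal) → 1×4096 + 2×512 + 3×64 + 7 = 5319 (decimal)
Convert 0o16 (octal) → 1×8 + 6 = 14 (decimal)
Compute 5319 mod 14 = 13
13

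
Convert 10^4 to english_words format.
Convert 10^4 (power) → 10000 (decimal)
Convert 10000 (decimal) → 10000 = 10×1000 → ten thousand (English words)
ten thousand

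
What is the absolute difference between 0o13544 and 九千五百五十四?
Convert 0o13544 (octal) → 1×4096 + 3×512 + 5×64 + 4×8 + 4 = 5988 (decimal)
Convert 九千五百五十四 (Chinese numeral) → 9×1000 + 5×100 + 5×10 + 4 = 9554 (decimal)
Compute |5988 - 9554| = 3566
3566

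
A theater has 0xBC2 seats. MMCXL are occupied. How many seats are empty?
Convert 0xBC2 (hexadecimal) → 11×256 + 12×16 + 2 = 3010 (decimal)
Convert MMCXL (Roman numeral) → 1000 + 1000 + 100 + 40 = 2140 (decimal)
Compute 3010 - 2140 = 870
870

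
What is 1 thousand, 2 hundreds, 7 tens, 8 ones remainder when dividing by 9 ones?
Convert 1 thousand, 2 hundreds, 7 tens, 8 ones (place-value notation) → 1×1000 + 2×100 + 7×10 + 8 = 1278 (decimal)
Convert 9 ones (place-value notation) → 9 (decimal)
Compute 1278 mod 9 = 0
0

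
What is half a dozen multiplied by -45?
Convert half a dozen (colloquial) → 6 (decimal)
Compute 6 × -45 = -270
-270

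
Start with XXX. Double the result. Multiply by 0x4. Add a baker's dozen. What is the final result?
Convert XXX (Roman numeral) → 10 + 10 + 10 = 30 (decimal)
Start: 30
30 × 2 = 60
Convert 0x4 (hexadecimal) → 4 (decimal)
60 × 4 = 240
Convert a baker's dozen (colloquial) → 13 (decimal)
240 + 13 = 253
253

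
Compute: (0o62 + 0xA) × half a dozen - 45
Convert 0o62 (octal) → 6×8 + 2 = 50 (decimal)
Convert 0xA (hexadecimal) → 10 (decimal)
Convert half a dozen (colloquial) → 6 (decimal)
Expression in decimal: (50 + 10) × 6 - 45
Parentheses first: 50 + 10 = 60
Multiply: 60 × 6 = 360
Subtract: 360 - 45 = 315
315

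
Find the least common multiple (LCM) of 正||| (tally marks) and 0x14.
Convert 正||| (tally marks) → 5 + 3 = 8 (decimal)
Convert 0x14 (hexadecimal) → 1×16 + 4 = 20 (decimal)
Compute lcm(8, 20) = 40
40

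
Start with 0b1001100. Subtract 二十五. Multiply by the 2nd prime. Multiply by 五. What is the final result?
Convert 0b1001100 (binary) → 64 + 8 + 4 = 76 (decimal)
Start: 76
Convert 二十五 (Chinese numeral) → 2×10 + 5 = 25 (decimal)
76 - 25 = 51
Convert the 2nd prime (prime index) → 3 (decimal)
51 × 3 = 153
Convert 五 (Chinese numeral) → 5 (decimal)
153 × 5 = 765
765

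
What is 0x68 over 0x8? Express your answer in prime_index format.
Convert 0x68 (hexadecimal) → 6×16 + 8 = 104 (decimal)
Convert 0x8 (hexadecimal) → 8 (decimal)
Compute 104 ÷ 8 = 13
Convert 13 (decimal) → the 6th prime (prime index)
the 6th prime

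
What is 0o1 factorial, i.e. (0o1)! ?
Convert 0o1 (octal) → 1 (decimal)
Compute 1! = 1
1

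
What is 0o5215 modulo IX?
Convert 0o5215 (octal) → 5×512 + 2×64 + 1×8 + 5 = 2701 (decimal)
Convert IX (Roman numeral) → 9 (decimal)
Compute 2701 mod 9 = 1
1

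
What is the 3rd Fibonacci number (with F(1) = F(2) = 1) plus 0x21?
The 3rd Fibonacci number (with F(1) = F(2) = 1): 1, 1, 2 → 2
Convert 0x21 (hexadecimal) → 2×16 + 1 = 33 (decimal)
Compute 2 + 33 = 35
35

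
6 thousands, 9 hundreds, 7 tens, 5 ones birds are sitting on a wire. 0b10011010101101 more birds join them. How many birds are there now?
Convert 6 thousands, 9 hundreds, 7 tens, 5 ones (place-value notation) → 6×1000 + 9×100 + 7×10 + 5 = 6975 (decimal)
Convert 0b10011010101101 (binary) → 8192 + 1024 + 512 + 128 + 32 + 8 + 4 + 1 = 9901 (decimal)
Compute 6975 + 9901 = 16876
16876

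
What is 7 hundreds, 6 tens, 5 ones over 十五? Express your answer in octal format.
Convert 7 hundreds, 6 tens, 5 ones (place-value notation) → 7×100 + 6×10 + 5 = 765 (decimal)
Convert 十五 (Chinese numeral) → 1×10 + 5 = 15 (decimal)
Compute 765 ÷ 15 = 51
Convert 51 (decimal) → 51 = 6×8 + 3 → 0o63 (octal)
0o63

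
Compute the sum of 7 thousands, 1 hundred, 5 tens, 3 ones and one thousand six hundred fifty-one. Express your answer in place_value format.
Convert 7 thousands, 1 hundred, 5 tens, 3 ones (place-value notation) → 7×1000 + 1×100 + 5×10 + 3 = 7153 (decimal)
Convert one thousand six hundred fifty-one (English words) → 1×1000 + 6×100 + 51 = 1651 (decimal)
Compute 7153 + 1651 = 8804
Convert 8804 (decimal) → 8804 = 8×1000 + 8×100 + 4 → 8 thousands, 8 hundreds, 4 ones (place-value notation)
8 thousands, 8 hundreds, 4 ones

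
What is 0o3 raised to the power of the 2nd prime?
Convert 0o3 (octal) → 3 (decimal)
Convert the 2nd prime (prime index) → 3 (decimal)
Compute 3 ^ 3 = 27
27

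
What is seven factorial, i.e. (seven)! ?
Convert seven (English words) → 7 (decimal)
Compute 7! = 5040
5040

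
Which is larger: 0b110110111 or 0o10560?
Convert 0b110110111 (binary) → 256 + 128 + 32 + 16 + 4 + 2 + 1 = 439 (decimal)
Convert 0o10560 (octal) → 1×4096 + 5×64 + 6×8 = 4464 (decimal)
Compare 439 vs 4464: larger = 4464
4464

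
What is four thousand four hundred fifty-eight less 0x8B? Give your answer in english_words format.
Convert four thousand four hundred fifty-eight (English words) → 4×1000 + 4×100 + 58 = 4458 (decimal)
Convert 0x8B (hexadecimal) → 8×16 + 11 = 139 (decimal)
Compute 4458 - 139 = 4319
Convert 4319 (decimal) → 4319 = 4×1000 + 3×100 + 19 → four thousand three hundred nineteen (English words)
four thousand three hundred nineteen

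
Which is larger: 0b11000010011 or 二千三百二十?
Convert 0b11000010011 (binary) → 1024 + 512 + 16 + 2 + 1 = 1555 (decimal)
Convert 二千三百二十 (Chinese numeral) → 2×1000 + 3×100 + 2×10 = 2320 (decimal)
Compare 1555 vs 2320: larger = 2320
2320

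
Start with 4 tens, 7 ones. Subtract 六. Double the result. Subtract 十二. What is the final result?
Convert 4 tens, 7 ones (place-value notation) → 4×10 + 7 = 47 (decimal)
Start: 47
Convert 六 (Chinese numeral) → 6 (decimal)
47 - 6 = 41
41 × 2 = 82
Convert 十二 (Chinese numeral) → 1×10 + 2 = 12 (decimal)
82 - 12 = 70
70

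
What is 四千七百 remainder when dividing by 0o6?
Convert 四千七百 (Chinese numeral) → 4×1000 + 7×100 = 4700 (decimal)
Convert 0o6 (octal) → 6 (decimal)
Compute 4700 mod 6 = 2
2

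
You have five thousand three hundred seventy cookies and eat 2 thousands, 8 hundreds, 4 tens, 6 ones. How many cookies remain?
Convert five thousand three hundred seventy (English words) → 5×1000 + 3×100 + 70 = 5370 (decimal)
Convert 2 thousands, 8 hundreds, 4 tens, 6 ones (place-value notation) → 2×1000 + 8×100 + 4×10 + 6 = 2846 (decimal)
Compute 5370 - 2846 = 2524
2524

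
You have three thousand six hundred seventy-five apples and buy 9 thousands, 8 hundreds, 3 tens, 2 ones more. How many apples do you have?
Convert three thousand six hundred seventy-five (English words) → 3×1000 + 6×100 + 75 = 3675 (decimal)
Convert 9 thousands, 8 hundreds, 3 tens, 2 ones (place-value notation) → 9×1000 + 8×100 + 3×10 + 2 = 9832 (decimal)
Compute 3675 + 9832 = 13507
13507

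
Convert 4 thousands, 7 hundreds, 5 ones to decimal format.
Convert 4 thousands, 7 hundreds, 5 ones (place-value notation) → 4×1000 + 7×100 + 5 = 4705 (decimal)
4705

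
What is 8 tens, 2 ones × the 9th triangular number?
Convert 8 tens, 2 ones (place-value notation) → 8×10 + 2 = 82 (decimal)
Convert the 9th triangular number (triangular index) → 9×10/2 = 45 (decimal)
Compute 82 × 45 = 3690
3690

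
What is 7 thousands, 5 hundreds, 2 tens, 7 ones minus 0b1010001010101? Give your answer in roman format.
Convert 7 thousands, 5 hundreds, 2 tens, 7 ones (place-value notation) → 7×1000 + 5×100 + 2×10 + 7 = 7527 (decimal)
Convert 0b1010001010101 (binary) → 4096 + 1024 + 64 + 16 + 4 + 1 = 5205 (decimal)
Compute 7527 - 5205 = 2322
Convert 2322 (decimal) → 2322 = 1000 + 1000 + 100 + 100 + 100 + 10 + 10 + 1 + 1 → MMCCCXXII (Roman numeral)
MMCCCXXII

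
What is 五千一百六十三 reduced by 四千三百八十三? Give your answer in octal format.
Convert 五千一百六十三 (Chinese numeral) → 5×1000 + 1×100 + 6×10 + 3 = 5163 (decimal)
Convert 四千三百八十三 (Chinese numeral) → 4×1000 + 3×100 + 8×10 + 3 = 4383 (decimal)
Compute 5163 - 4383 = 780
Convert 780 (decimal) → 780 = 1×512 + 4×64 + 1×8 + 4 → 0o1414 (octal)
0o1414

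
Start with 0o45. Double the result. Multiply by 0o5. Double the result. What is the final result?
Convert 0o45 (octal) → 4×8 + 5 = 37 (decimal)
Start: 37
37 × 2 = 74
Convert 0o5 (octal) → 5 (decimal)
74 × 5 = 370
370 × 2 = 740
740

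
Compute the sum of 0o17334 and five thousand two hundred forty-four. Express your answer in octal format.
Convert 0o17334 (octal) → 1×4096 + 7×512 + 3×64 + 3×8 + 4 = 7900 (decimal)
Convert five thousand two hundred forty-four (English words) → 5×1000 + 2×100 + 44 = 5244 (decimal)
Compute 7900 + 5244 = 13144
Convert 13144 (decimal) → 13144 = 3×4096 + 1×512 + 5×64 + 3×8 → 0o31530 (octal)
0o31530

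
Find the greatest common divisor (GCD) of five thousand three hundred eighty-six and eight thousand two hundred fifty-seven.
Convert five thousand three hundred eighty-six (English words) → 5×1000 + 3×100 + 86 = 5386 (decimal)
Convert eight thousand two hundred fifty-seven (English words) → 8×1000 + 2×100 + 57 = 8257 (decimal)
Compute gcd(5386, 8257) = 1
1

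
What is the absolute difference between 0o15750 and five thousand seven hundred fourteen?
Convert 0o15750 (octal) → 1×4096 + 5×512 + 7×64 + 5×8 = 7144 (decimal)
Convert five thousand seven hundred fourteen (English words) → 5×1000 + 7×100 + 14 = 5714 (decimal)
Compute |7144 - 5714| = 1430
1430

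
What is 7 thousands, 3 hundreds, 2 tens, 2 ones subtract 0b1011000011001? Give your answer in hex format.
Convert 7 thousands, 3 hundreds, 2 tens, 2 ones (place-value notation) → 7×1000 + 3×100 + 2×10 + 2 = 7322 (decimal)
Convert 0b1011000011001 (binary) → 4096 + 1024 + 512 + 16 + 8 + 1 = 5657 (decimal)
Compute 7322 - 5657 = 1665
Convert 1665 (decimal) → 1665 = 6×256 + 8×16 + 1 → 0x681 (hexadecimal)
0x681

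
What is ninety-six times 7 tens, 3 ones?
Convert ninety-six (English words) → 96 (decimal)
Convert 7 tens, 3 ones (place-value notation) → 7×10 + 3 = 73 (decimal)
Compute 96 × 73 = 7008
7008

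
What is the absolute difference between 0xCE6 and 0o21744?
Convert 0xCE6 (hexadecimal) → 12×256 + 14×16 + 6 = 3302 (decimal)
Convert 0o21744 (octal) → 2×4096 + 1×512 + 7×64 + 4×8 + 4 = 9188 (decimal)
Compute |3302 - 9188| = 5886
5886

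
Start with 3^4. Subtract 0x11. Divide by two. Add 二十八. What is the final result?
Convert 3^4 (power) → 81 (decimal)
Start: 81
Convert 0x11 (hexadecimal) → 1×16 + 1 = 17 (decimal)
81 - 17 = 64
Convert two (English words) → 2 (decimal)
64 ÷ 2 = 32
Convert 二十八 (Chinese numeral) → 2×10 + 8 = 28 (decimal)
32 + 28 = 60
60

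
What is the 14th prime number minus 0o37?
The 14th prime number = 43
Convert 0o37 (octal) → 3×8 + 7 = 31 (decimal)
Compute 43 - 31 = 12
12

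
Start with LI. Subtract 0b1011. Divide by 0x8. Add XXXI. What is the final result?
Convert LI (Roman numeral) → 50 + 1 = 51 (decimal)
Start: 51
Convert 0b1011 (binary) → 8 + 2 + 1 = 11 (decimal)
51 - 11 = 40
Convert 0x8 (hexadecimal) → 8 (decimal)
40 ÷ 8 = 5
Convert XXXI (Roman numeral) → 10 + 10 + 10 + 1 = 31 (decimal)
5 + 31 = 36
36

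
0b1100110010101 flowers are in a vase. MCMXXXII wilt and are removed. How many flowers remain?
Convert 0b1100110010101 (binary) → 4096 + 2048 + 256 + 128 + 16 + 4 + 1 = 6549 (decimal)
Convert MCMXXXII (Roman numeral) → 1000 + 900 + 10 + 10 + 10 + 1 + 1 = 1932 (decimal)
Compute 6549 - 1932 = 4617
4617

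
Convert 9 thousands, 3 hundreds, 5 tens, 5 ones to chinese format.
Convert 9 thousands, 3 hundreds, 5 tens, 5 ones (place-value notation) → 9×1000 + 3×100 + 5×10 + 5 = 9355 (decimal)
Convert 9355 (decimal) → 9355 = 9×1000 + 3×100 + 5×10 + 5 → 九千三百五十五 (Chinese numeral)
九千三百五十五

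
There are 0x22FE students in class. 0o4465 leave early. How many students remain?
Convert 0x22FE (hexadecimal) → 2×4096 + 2×256 + 15×16 + 14 = 8958 (decimal)
Convert 0o4465 (octal) → 4×512 + 4×64 + 6×8 + 5 = 2357 (decimal)
Compute 8958 - 2357 = 6601
6601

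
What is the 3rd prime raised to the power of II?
Convert the 3rd prime (prime index) → 5 (decimal)
Convert II (Roman numeral) → 1 + 1 = 2 (decimal)
Compute 5 ^ 2 = 25
25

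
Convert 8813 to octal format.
Convert 8813 (decimal) → 8813 = 2×4096 + 1×512 + 1×64 + 5×8 + 5 → 0o21155 (octal)
0o21155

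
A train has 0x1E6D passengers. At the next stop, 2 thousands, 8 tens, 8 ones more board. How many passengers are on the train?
Convert 0x1E6D (hexadecimal) → 1×4096 + 14×256 + 6×16 + 13 = 7789 (decimal)
Convert 2 thousands, 8 tens, 8 ones (place-value notation) → 2×1000 + 8×10 + 8 = 2088 (decimal)
Compute 7789 + 2088 = 9877
9877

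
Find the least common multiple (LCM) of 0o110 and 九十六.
Convert 0o110 (octal) → 1×64 + 1×8 = 72 (decimal)
Convert 九十六 (Chinese numeral) → 9×10 + 6 = 96 (decimal)
Compute lcm(72, 96) = 288
288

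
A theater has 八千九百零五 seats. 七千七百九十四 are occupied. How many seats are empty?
Convert 八千九百零五 (Chinese numeral) → 8×1000 + 9×100 + 5 = 8905 (decimal)
Convert 七千七百九十四 (Chinese numeral) → 7×1000 + 7×100 + 9×10 + 4 = 7794 (decimal)
Compute 8905 - 7794 = 1111
1111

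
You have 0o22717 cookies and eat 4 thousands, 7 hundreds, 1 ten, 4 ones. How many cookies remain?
Convert 0o22717 (octal) → 2×4096 + 2×512 + 7×64 + 1×8 + 7 = 9679 (decimal)
Convert 4 thousands, 7 hundreds, 1 ten, 4 ones (place-value notation) → 4×1000 + 7×100 + 1×10 + 4 = 4714 (decimal)
Compute 9679 - 4714 = 4965
4965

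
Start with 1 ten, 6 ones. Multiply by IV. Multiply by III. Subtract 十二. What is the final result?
Convert 1 ten, 6 ones (place-value notation) → 1×10 + 6 = 16 (decimal)
Start: 16
Convert IV (Roman numeral) → 4 (decimal)
16 × 4 = 64
Convert III (Roman numeral) → 1 + 1 + 1 = 3 (decimal)
64 × 3 = 192
Convert 十二 (Chinese numeral) → 1×10 + 2 = 12 (decimal)
192 - 12 = 180
180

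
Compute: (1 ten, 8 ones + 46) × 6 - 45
Convert 1 ten, 8 ones (place-value notation) → 1×10 + 8 = 18 (decimal)
Expression in decimal: (18 + 46) × 6 - 45
Parentheses first: 18 + 46 = 64
Multiply: 64 × 6 = 384
Subtract: 384 - 45 = 339
339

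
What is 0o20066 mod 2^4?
Convert 0o20066 (octal) → 2×4096 + 6×8 + 6 = 8246 (decimal)
Convert 2^4 (power) → 16 (decimal)
Compute 8246 mod 16 = 6
6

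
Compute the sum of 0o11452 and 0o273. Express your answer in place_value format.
Convert 0o11452 (octal) → 1×4096 + 1×512 + 4×64 + 5×8 + 2 = 4906 (decimal)
Convert 0o273 (octal) → 2×64 + 7×8 + 3 = 187 (decimal)
Compute 4906 + 187 = 5093
Convert 5093 (decimal) → 5093 = 5×1000 + 9×10 + 3 → 5 thousands, 9 tens, 3 ones (place-value notation)
5 thousands, 9 tens, 3 ones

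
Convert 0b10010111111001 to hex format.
Convert 0b10010111111001 (binary) → 8192 + 1024 + 256 + 128 + 64 + 32 + 16 + 8 + 1 = 9721 (decimal)
Convert 9721 (decimal) → 9721 = 2×4096 + 5×256 + 15×16 + 9 → 0x25F9 (hexadecimal)
0x25F9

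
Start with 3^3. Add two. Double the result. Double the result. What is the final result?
Convert 3^3 (power) → 27 (decimal)
Start: 27
Convert two (English words) → 2 (decimal)
27 + 2 = 29
29 × 2 = 58
58 × 2 = 116
116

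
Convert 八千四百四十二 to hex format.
Convert 八千四百四十二 (Chinese numeral) → 8×1000 + 4×100 + 4×10 + 2 = 8442 (decimal)
Convert 8442 (decimal) → 8442 = 2×4096 + 15×16 + 10 → 0x20FA (hexadecimal)
0x20FA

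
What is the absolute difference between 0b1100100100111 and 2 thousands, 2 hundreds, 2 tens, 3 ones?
Convert 0b1100100100111 (binary) → 4096 + 2048 + 256 + 32 + 4 + 2 + 1 = 6439 (decimal)
Convert 2 thousands, 2 hundreds, 2 tens, 3 ones (place-value notation) → 2×1000 + 2×100 + 2×10 + 3 = 2223 (decimal)
Compute |6439 - 2223| = 4216
4216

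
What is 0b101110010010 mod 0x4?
Convert 0b101110010010 (binary) → 2048 + 512 + 256 + 128 + 16 + 2 = 2962 (decimal)
Convert 0x4 (hexadecimal) → 4 (decimal)
Compute 2962 mod 4 = 2
2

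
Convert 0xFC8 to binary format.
Convert 0xFC8 (hexadecimal) → 15×256 + 12×16 + 8 = 4040 (decimal)
Convert 4040 (decimal) → 4040 = 2048 + 1024 + 512 + 256 + 128 + 64 + 8 → 0b111111001000 (binary)
0b111111001000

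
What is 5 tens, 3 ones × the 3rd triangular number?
Convert 5 tens, 3 ones (place-value notation) → 5×10 + 3 = 53 (decimal)
Convert the 3rd triangular number (triangular index) → 3×4/2 = 6 (decimal)
Compute 53 × 6 = 318
318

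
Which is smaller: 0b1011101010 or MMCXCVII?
Convert 0b1011101010 (binary) → 512 + 128 + 64 + 32 + 8 + 2 = 746 (decimal)
Convert MMCXCVII (Roman numeral) → 1000 + 1000 + 100 + 90 + 5 + 1 + 1 = 2197 (decimal)
Compare 746 vs 2197: smaller = 746
746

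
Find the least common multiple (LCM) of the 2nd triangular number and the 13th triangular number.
Convert the 2nd triangular number (triangular index) → 2×3/2 = 3 (decimal)
Convert the 13th triangular number (triangular index) → 13×14/2 = 91 (decimal)
Compute lcm(3, 91) = 273
273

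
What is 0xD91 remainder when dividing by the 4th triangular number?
Convert 0xD91 (hexadecimal) → 13×256 + 9×16 + 1 = 3473 (decimal)
Convert the 4th triangular number (triangular index) → 4×5/2 = 10 (decimal)
Compute 3473 mod 10 = 3
3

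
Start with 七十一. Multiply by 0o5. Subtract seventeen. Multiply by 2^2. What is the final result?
Convert 七十一 (Chinese numeral) → 7×10 + 1 = 71 (decimal)
Start: 71
Convert 0o5 (octal) → 5 (decimal)
71 × 5 = 355
Convert seventeen (English words) → 17 (decimal)
355 - 17 = 338
Convert 2^2 (power) → 4 (decimal)
338 × 4 = 1352
1352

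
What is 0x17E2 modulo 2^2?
Convert 0x17E2 (hexadecimal) → 1×4096 + 7×256 + 14×16 + 2 = 6114 (decimal)
Convert 2^2 (power) → 4 (decimal)
Compute 6114 mod 4 = 2
2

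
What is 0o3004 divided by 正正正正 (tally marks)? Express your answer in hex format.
Convert 0o3004 (octal) → 3×512 + 4 = 1540 (decimal)
Convert 正正正正 (tally marks) → 5 + 5 + 5 + 5 = 20 (decimal)
Compute 1540 ÷ 20 = 77
Convert 77 (decimal) → 77 = 4×16 + 13 → 0x4D (hexadecimal)
0x4D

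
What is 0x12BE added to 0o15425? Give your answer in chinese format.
Convert 0x12BE (hexadecimal) → 1×4096 + 2×256 + 11×16 + 14 = 4798 (decimal)
Convert 0o15425 (octal) → 1×4096 + 5×512 + 4×64 + 2×8 + 5 = 6933 (decimal)
Compute 4798 + 6933 = 11731
Convert 11731 (decimal) → 11731 = 1×10000 + 1×1000 + 7×100 + 3×10 + 1 → 一万一千七百三十一 (Chinese numeral)
一万一千七百三十一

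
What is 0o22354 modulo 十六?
Convert 0o22354 (octal) → 2×4096 + 2×512 + 3×64 + 5×8 + 4 = 9452 (decimal)
Convert 十六 (Chinese numeral) → 1×10 + 6 = 16 (decimal)
Compute 9452 mod 16 = 12
12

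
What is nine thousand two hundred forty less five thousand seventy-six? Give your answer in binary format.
Convert nine thousand two hundred forty (English words) → 9×1000 + 2×100 + 40 = 9240 (decimal)
Convert five thousand seventy-six (English words) → 5×1000 + 76 = 5076 (decimal)
Compute 9240 - 5076 = 4164
Convert 4164 (decimal) → 4164 = 4096 + 64 + 4 → 0b1000001000100 (binary)
0b1000001000100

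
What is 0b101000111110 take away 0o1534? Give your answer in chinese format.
Convert 0b101000111110 (binary) → 2048 + 512 + 32 + 16 + 8 + 4 + 2 = 2622 (decimal)
Convert 0o1534 (octal) → 1×512 + 5×64 + 3×8 + 4 = 860 (decimal)
Compute 2622 - 860 = 1762
Convert 1762 (decimal) → 1762 = 1×1000 + 7×100 + 6×10 + 2 → 一千七百六十二 (Chinese numeral)
一千七百六十二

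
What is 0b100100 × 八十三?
Convert 0b100100 (binary) → 32 + 4 = 36 (decimal)
Convert 八十三 (Chinese numeral) → 8×10 + 3 = 83 (decimal)
Compute 36 × 83 = 2988
2988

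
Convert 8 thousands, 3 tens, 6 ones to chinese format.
Convert 8 thousands, 3 tens, 6 ones (place-value notation) → 8×1000 + 3×10 + 6 = 8036 (decimal)
Convert 8036 (decimal) → 8036 = 8×1000 + 3×10 + 6 → 八千零三十六 (Chinese numeral)
八千零三十六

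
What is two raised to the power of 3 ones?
Convert two (English words) → 2 (decimal)
Convert 3 ones (place-value notation) → 3 (decimal)
Compute 2 ^ 3 = 8
8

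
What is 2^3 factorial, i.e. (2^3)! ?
Convert 2^3 (power) → 8 (decimal)
Compute 8! = 40320
40320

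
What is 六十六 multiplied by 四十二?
Convert 六十六 (Chinese numeral) → 6×10 + 6 = 66 (decimal)
Convert 四十二 (Chinese numeral) → 4×10 + 2 = 42 (decimal)
Compute 66 × 42 = 2772
2772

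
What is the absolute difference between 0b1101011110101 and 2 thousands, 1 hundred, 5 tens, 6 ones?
Convert 0b1101011110101 (binary) → 4096 + 2048 + 512 + 128 + 64 + 32 + 16 + 4 + 1 = 6901 (decimal)
Convert 2 thousands, 1 hundred, 5 tens, 6 ones (place-value notation) → 2×1000 + 1×100 + 5×10 + 6 = 2156 (decimal)
Compute |6901 - 2156| = 4745
4745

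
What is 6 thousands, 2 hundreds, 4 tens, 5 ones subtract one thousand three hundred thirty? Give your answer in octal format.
Convert 6 thousands, 2 hundreds, 4 tens, 5 ones (place-value notation) → 6×1000 + 2×100 + 4×10 + 5 = 6245 (decimal)
Convert one thousand three hundred thirty (English words) → 1×1000 + 3×100 + 30 = 1330 (decimal)
Compute 6245 - 1330 = 4915
Convert 4915 (decimal) → 4915 = 1×4096 + 1×512 + 4×64 + 6×8 + 3 → 0o11463 (octal)
0o11463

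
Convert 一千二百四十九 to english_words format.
Convert 一千二百四十九 (Chinese numeral) → 1×1000 + 2×100 + 4×10 + 9 = 1249 (decimal)
Convert 1249 (decimal) → 1249 = 1×1000 + 2×100 + 49 → one thousand two hundred forty-nine (English words)
one thousand two hundred forty-nine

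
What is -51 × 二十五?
Convert 二十五 (Chinese numeral) → 2×10 + 5 = 25 (decimal)
Compute -51 × 25 = -1275
-1275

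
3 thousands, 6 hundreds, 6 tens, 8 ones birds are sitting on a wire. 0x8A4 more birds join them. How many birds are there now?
Convert 3 thousands, 6 hundreds, 6 tens, 8 ones (place-value notation) → 3×1000 + 6×100 + 6×10 + 8 = 3668 (decimal)
Convert 0x8A4 (hexadecimal) → 8×256 + 10×16 + 4 = 2212 (decimal)
Compute 3668 + 2212 = 5880
5880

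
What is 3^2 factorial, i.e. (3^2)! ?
Convert 3^2 (power) → 9 (decimal)
Compute 9! = 362880
362880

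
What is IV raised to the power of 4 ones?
Convert IV (Roman numeral) → 4 (decimal)
Convert 4 ones (place-value notation) → 4 (decimal)
Compute 4 ^ 4 = 256
256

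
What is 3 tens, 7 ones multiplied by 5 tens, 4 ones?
Convert 3 tens, 7 ones (place-value notation) → 3×10 + 7 = 37 (decimal)
Convert 5 tens, 4 ones (place-value notation) → 5×10 + 4 = 54 (decimal)
Compute 37 × 54 = 1998
1998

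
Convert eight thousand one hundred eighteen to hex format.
Convert eight thousand one hundred eighteen (English words) → 8×1000 + 1×100 + 18 = 8118 (decimal)
Convert 8118 (decimal) → 8118 = 1×4096 + 15×256 + 11×16 + 6 → 0x1FB6 (hexadecimal)
0x1FB6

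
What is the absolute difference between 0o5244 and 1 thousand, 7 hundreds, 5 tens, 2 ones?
Convert 0o5244 (octal) → 5×512 + 2×64 + 4×8 + 4 = 2724 (decimal)
Convert 1 thousand, 7 hundreds, 5 tens, 2 ones (place-value notation) → 1×1000 + 7×100 + 5×10 + 2 = 1752 (decimal)
Compute |2724 - 1752| = 972
972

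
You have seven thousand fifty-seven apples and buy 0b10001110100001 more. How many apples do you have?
Convert seven thousand fifty-seven (English words) → 7×1000 + 57 = 7057 (decimal)
Convert 0b10001110100001 (binary) → 8192 + 512 + 256 + 128 + 32 + 1 = 9121 (decimal)
Compute 7057 + 9121 = 16178
16178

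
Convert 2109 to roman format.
Convert 2109 (decimal) → 2109 = 1000 + 1000 + 100 + 9 → MMCIX (Roman numeral)
MMCIX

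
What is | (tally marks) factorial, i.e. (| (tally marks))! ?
Convert | (tally marks) → 1 (decimal)
Compute 1! = 1
1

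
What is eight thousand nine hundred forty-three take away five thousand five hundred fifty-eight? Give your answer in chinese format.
Convert eight thousand nine hundred forty-three (English words) → 8×1000 + 9×100 + 43 = 8943 (decimal)
Convert five thousand five hundred fifty-eight (English words) → 5×1000 + 5×100 + 58 = 5558 (decimal)
Compute 8943 - 5558 = 3385
Convert 3385 (decimal) → 3385 = 3×1000 + 3×100 + 8×10 + 5 → 三千三百八十五 (Chinese numeral)
三千三百八十五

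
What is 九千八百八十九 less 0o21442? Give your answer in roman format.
Convert 九千八百八十九 (Chinese numeral) → 9×1000 + 8×100 + 8×10 + 9 = 9889 (decimal)
Convert 0o21442 (octal) → 2×4096 + 1×512 + 4×64 + 4×8 + 2 = 8994 (decimal)
Compute 9889 - 8994 = 895
Convert 895 (decimal) → 895 = 500 + 100 + 100 + 100 + 90 + 5 → DCCCXCV (Roman numeral)
DCCCXCV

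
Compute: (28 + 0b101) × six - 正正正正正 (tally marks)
Convert 0b101 (binary) → 4 + 1 = 5 (decimal)
Convert six (English words) → 6 (decimal)
Convert 正正正正正 (tally marks) → 5 + 5 + 5 + 5 + 5 = 25 (decimal)
Expression in decimal: (28 + 5) × 6 - 25
Parentheses first: 28 + 5 = 33
Multiply: 33 × 6 = 198
Subtract: 198 - 25 = 173
173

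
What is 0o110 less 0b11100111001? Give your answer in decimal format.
Convert 0o110 (octal) → 1×64 + 1×8 = 72 (decimal)
Convert 0b11100111001 (binary) → 1024 + 512 + 256 + 32 + 16 + 8 + 1 = 1849 (decimal)
Compute 72 - 1849 = -1777
-1777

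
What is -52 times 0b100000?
Convert 0b100000 (binary) → 32 (decimal)
Compute -52 × 32 = -1664
-1664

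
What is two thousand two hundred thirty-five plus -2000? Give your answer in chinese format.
Convert two thousand two hundred thirty-five (English words) → 2×1000 + 2×100 + 35 = 2235 (decimal)
Compute 2235 + -2000 = 235
Convert 235 (decimal) → 235 = 2×100 + 3×10 + 5 → 二百三十五 (Chinese numeral)
二百三十五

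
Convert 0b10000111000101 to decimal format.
Convert 0b10000111000101 (binary) → 8192 + 256 + 128 + 64 + 4 + 1 = 8645 (decimal)
8645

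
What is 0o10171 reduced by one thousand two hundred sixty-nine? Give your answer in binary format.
Convert 0o10171 (octal) → 1×4096 + 1×64 + 7×8 + 1 = 4217 (decimal)
Convert one thousand two hundred sixty-nine (English words) → 1×1000 + 2×100 + 69 = 1269 (decimal)
Compute 4217 - 1269 = 2948
Convert 2948 (decimal) → 2948 = 2048 + 512 + 256 + 128 + 4 → 0b101110000100 (binary)
0b101110000100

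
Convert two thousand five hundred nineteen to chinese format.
Convert two thousand five hundred nineteen (English words) → 2×1000 + 5×100 + 19 = 2519 (decimal)
Convert 2519 (decimal) → 2519 = 2×1000 + 5×100 + 1×10 + 9 → 二千五百一十九 (Chinese numeral)
二千五百一十九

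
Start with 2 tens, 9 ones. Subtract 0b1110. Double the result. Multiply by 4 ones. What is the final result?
Convert 2 tens, 9 ones (place-value notation) → 2×10 + 9 = 29 (decimal)
Start: 29
Convert 0b1110 (binary) → 8 + 4 + 2 = 14 (decimal)
29 - 14 = 15
15 × 2 = 30
Convert 4 ones (place-value notation) → 4 (decimal)
30 × 4 = 120
120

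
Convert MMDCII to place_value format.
Convert MMDCII (Roman numeral) → 1000 + 1000 + 500 + 100 + 1 + 1 = 2602 (decimal)
Convert 2602 (decimal) → 2602 = 2×1000 + 6×100 + 2 → 2 thousands, 6 hundreds, 2 ones (place-value notation)
2 thousands, 6 hundreds, 2 ones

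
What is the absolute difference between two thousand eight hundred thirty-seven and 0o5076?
Convert two thousand eight hundred thirty-seven (English words) → 2×1000 + 8×100 + 37 = 2837 (decimal)
Convert 0o5076 (octal) → 5×512 + 7×8 + 6 = 2622 (decimal)
Compute |2837 - 2622| = 215
215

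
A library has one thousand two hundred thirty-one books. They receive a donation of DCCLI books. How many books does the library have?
Convert one thousand two hundred thirty-one (English words) → 1×1000 + 2×100 + 31 = 1231 (decimal)
Convert DCCLI (Roman numeral) → 500 + 100 + 100 + 50 + 1 = 751 (decimal)
Compute 1231 + 751 = 1982
1982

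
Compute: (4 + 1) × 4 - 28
Parentheses first: 4 + 1 = 5
Multiply: 5 × 4 = 20
Subtract: 20 - 28 = -8
-8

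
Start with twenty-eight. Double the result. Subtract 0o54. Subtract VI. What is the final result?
Convert twenty-eight (English words) → 28 (decimal)
Start: 28
28 × 2 = 56
Convert 0o54 (octal) → 5×8 + 4 = 44 (decimal)
56 - 44 = 12
Convert VI (Roman numeral) → 5 + 1 = 6 (decimal)
12 - 6 = 6
6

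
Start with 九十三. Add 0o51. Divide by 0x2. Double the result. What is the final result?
Convert 九十三 (Chinese numeral) → 9×10 + 3 = 93 (decimal)
Start: 93
Convert 0o51 (octal) → 5×8 + 1 = 41 (decimal)
93 + 41 = 134
Convert 0x2 (hexadecimal) → 2 (decimal)
134 ÷ 2 = 67
67 × 2 = 134
134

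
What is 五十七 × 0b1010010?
Convert 五十七 (Chinese numeral) → 5×10 + 7 = 57 (decimal)
Convert 0b1010010 (binary) → 64 + 16 + 2 = 82 (decimal)
Compute 57 × 82 = 4674
4674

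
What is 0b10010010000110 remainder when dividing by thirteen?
Convert 0b10010010000110 (binary) → 8192 + 1024 + 128 + 4 + 2 = 9350 (decimal)
Convert thirteen (English words) → 13 (decimal)
Compute 9350 mod 13 = 3
3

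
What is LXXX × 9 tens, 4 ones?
Convert LXXX (Roman numeral) → 50 + 10 + 10 + 10 = 80 (decimal)
Convert 9 tens, 4 ones (place-value notation) → 9×10 + 4 = 94 (decimal)
Compute 80 × 94 = 7520
7520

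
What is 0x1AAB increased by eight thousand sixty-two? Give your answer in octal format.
Convert 0x1AAB (hexadecimal) → 1×4096 + 10×256 + 10×16 + 11 = 6827 (decimal)
Convert eight thousand sixty-two (English words) → 8×1000 + 62 = 8062 (decimal)
Compute 6827 + 8062 = 14889
Convert 14889 (decimal) → 14889 = 3×4096 + 5×512 + 5×8 + 1 → 0o35051 (octal)
0o35051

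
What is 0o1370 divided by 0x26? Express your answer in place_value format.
Convert 0o1370 (octal) → 1×512 + 3×64 + 7×8 = 760 (decimal)
Convert 0x26 (hexadecimal) → 2×16 + 6 = 38 (decimal)
Compute 760 ÷ 38 = 20
Convert 20 (decimal) → 20 = 2×10 → 2 tens (place-value notation)
2 tens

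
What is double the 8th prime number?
The 8th prime number = 19
Compute 19 × 2 = 38
38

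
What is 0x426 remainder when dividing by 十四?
Convert 0x426 (hexadecimal) → 4×256 + 2×16 + 6 = 1062 (decimal)
Convert 十四 (Chinese numeral) → 1×10 + 4 = 14 (decimal)
Compute 1062 mod 14 = 12
12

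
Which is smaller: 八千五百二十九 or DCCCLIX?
Convert 八千五百二十九 (Chinese numeral) → 8×1000 + 5×100 + 2×10 + 9 = 8529 (decimal)
Convert DCCCLIX (Roman numeral) → 500 + 100 + 100 + 100 + 50 + 9 = 859 (decimal)
Compare 8529 vs 859: smaller = 859
859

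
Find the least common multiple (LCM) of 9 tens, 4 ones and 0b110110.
Convert 9 tens, 4 ones (place-value notation) → 9×10 + 4 = 94 (decimal)
Convert 0b110110 (binary) → 32 + 16 + 4 + 2 = 54 (decimal)
Compute lcm(94, 54) = 2538
2538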